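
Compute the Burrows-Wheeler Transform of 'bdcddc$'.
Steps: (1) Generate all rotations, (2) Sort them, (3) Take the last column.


Rotations (sorted):
  0: $bdcddc -> last char: c
  1: bdcddc$ -> last char: $
  2: c$bdcdd -> last char: d
  3: cddc$bd -> last char: d
  4: dc$bdcd -> last char: d
  5: dcddc$b -> last char: b
  6: ddc$bdc -> last char: c


BWT = c$dddbc


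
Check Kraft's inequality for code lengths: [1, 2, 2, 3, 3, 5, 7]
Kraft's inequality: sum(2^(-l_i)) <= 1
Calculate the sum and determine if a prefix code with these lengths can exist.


Sum = 2^(-1) + 2^(-2) + 2^(-2) + 2^(-3) + 2^(-3) + 2^(-5) + 2^(-7)
    = 0.5 + 0.25 + 0.25 + 0.125 + 0.125 + 0.03125 + 0.0078125
    = 165/128 = 1.2890625
Since 1.2890625 > 1, Kraft's inequality is NOT satisfied.
A prefix code with these lengths CANNOT exist.

Kraft sum = 1.2890625. Not satisfied.


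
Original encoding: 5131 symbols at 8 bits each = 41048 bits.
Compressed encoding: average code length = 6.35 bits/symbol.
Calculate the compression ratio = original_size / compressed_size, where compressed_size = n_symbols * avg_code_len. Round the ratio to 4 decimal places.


original_size = n_symbols * orig_bits = 5131 * 8 = 41048 bits
compressed_size = n_symbols * avg_code_len = 5131 * 6.35 = 32581.85 bits
ratio = original_size / compressed_size = 41048 / 32581.85 = 1.2598

Compression ratio = 1.2598


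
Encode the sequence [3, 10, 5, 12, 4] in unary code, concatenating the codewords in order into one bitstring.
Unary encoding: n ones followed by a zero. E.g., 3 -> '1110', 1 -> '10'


Encode each number as n ones followed by a terminating 0:
  3 -> 1110 (4 bits)
  10 -> 11111111110 (11 bits)
  5 -> 111110 (6 bits)
  12 -> 1111111111110 (13 bits)
  4 -> 11110 (5 bits)
Total length = 4 + 11 + 6 + 13 + 5 = 39 bits.

Unary([3, 10, 5, 12, 4]) = 111011111111110111110111111111111011110 (39 bits)


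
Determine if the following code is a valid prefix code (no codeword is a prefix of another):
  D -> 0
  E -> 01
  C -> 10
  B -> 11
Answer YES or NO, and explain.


Checking each pair (does one codeword prefix another?):
  D='0' vs E='01': prefix -- VIOLATION

NO -- this is NOT a valid prefix code. D (0) is a prefix of E (01).


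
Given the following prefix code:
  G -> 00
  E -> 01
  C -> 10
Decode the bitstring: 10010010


Decoding step by step:
Bits 10 -> C
Bits 01 -> E
Bits 00 -> G
Bits 10 -> C


Decoded message: CEGC


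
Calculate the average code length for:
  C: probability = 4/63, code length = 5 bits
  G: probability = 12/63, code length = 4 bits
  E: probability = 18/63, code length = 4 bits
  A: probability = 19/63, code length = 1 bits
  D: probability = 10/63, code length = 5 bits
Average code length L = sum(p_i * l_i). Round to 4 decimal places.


Weighted contributions p_i * l_i:
  C: (4/63) * 5 = 20/63
  G: (12/63) * 4 = 48/63
  E: (18/63) * 4 = 72/63
  A: (19/63) * 1 = 19/63
  D: (10/63) * 5 = 50/63
Sum = (20 + 48 + 72 + 19 + 50)/63 = 209/63

L = 209/63 = 3.3175 bits/symbol


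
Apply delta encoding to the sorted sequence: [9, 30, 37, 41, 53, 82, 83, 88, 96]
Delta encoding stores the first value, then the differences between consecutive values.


First value: 9
Deltas:
  30 - 9 = 21
  37 - 30 = 7
  41 - 37 = 4
  53 - 41 = 12
  82 - 53 = 29
  83 - 82 = 1
  88 - 83 = 5
  96 - 88 = 8


Delta encoded: [9, 21, 7, 4, 12, 29, 1, 5, 8]


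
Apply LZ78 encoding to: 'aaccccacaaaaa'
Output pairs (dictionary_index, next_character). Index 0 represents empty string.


LZ78 encoding steps:
Dictionary: {0: ''}
Step 1: w='' (idx 0), next='a' -> output (0, 'a'), add 'a' as idx 1
Step 2: w='a' (idx 1), next='c' -> output (1, 'c'), add 'ac' as idx 2
Step 3: w='' (idx 0), next='c' -> output (0, 'c'), add 'c' as idx 3
Step 4: w='c' (idx 3), next='c' -> output (3, 'c'), add 'cc' as idx 4
Step 5: w='ac' (idx 2), next='a' -> output (2, 'a'), add 'aca' as idx 5
Step 6: w='a' (idx 1), next='a' -> output (1, 'a'), add 'aa' as idx 6
Step 7: w='aa' (idx 6), end of input -> output (6, '')


Encoded: [(0, 'a'), (1, 'c'), (0, 'c'), (3, 'c'), (2, 'a'), (1, 'a'), (6, '')]


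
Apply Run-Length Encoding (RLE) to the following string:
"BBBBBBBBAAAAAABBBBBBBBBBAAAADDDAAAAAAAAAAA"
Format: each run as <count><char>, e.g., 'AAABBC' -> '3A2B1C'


Scanning runs left to right:
  i=0: run of 'B' x 8 -> '8B'
  i=8: run of 'A' x 6 -> '6A'
  i=14: run of 'B' x 10 -> '10B'
  i=24: run of 'A' x 4 -> '4A'
  i=28: run of 'D' x 3 -> '3D'
  i=31: run of 'A' x 11 -> '11A'

RLE = 8B6A10B4A3D11A


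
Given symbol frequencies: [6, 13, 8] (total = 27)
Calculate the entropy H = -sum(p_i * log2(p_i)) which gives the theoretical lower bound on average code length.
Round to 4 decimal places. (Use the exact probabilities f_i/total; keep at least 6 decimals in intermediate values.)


Per-symbol terms -p_i * log2(p_i) with p_i = f_i/27:
  p = 6/27 = 0.222222: log2(p) = -2.169925, -p*log2(p) = 0.482206
  p = 13/27 = 0.481481: log2(p) = -1.054448, -p*log2(p) = 0.507697
  p = 8/27 = 0.296296: log2(p) = -1.754888, -p*log2(p) = 0.519967
H = 0.482206 + 0.507697 + 0.519967 = 1.509870

H = 1.5099 bits/symbol


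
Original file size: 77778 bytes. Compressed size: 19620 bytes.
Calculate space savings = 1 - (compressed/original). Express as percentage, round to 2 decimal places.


ratio = compressed/original = 19620/77778 = 0.252256
savings = 1 - ratio = 1 - 0.252256 = 0.747744
as a percentage: 0.747744 * 100 = 74.77%

Space savings = 1 - 19620/77778 = 74.77%


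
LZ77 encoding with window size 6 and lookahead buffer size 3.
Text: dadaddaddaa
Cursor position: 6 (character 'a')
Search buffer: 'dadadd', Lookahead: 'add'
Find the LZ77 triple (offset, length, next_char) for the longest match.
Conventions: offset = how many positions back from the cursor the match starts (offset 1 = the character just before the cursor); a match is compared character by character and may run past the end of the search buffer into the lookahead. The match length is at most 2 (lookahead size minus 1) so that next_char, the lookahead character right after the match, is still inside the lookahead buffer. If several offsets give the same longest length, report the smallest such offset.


Try each offset into the search buffer:
  offset=1 (pos 5, char 'd'): match length 0
  offset=2 (pos 4, char 'd'): match length 0
  offset=3 (pos 3, char 'a'): match length 2
  offset=4 (pos 2, char 'd'): match length 0
  offset=5 (pos 1, char 'a'): match length 2
  offset=6 (pos 0, char 'd'): match length 0
Longest match has length 2, found at offsets 3, 5; take the smallest, offset 3.
next_char = character at position 6 + 2 = 8 -> 'd'

Best match: offset=3, length=2 (matching 'ad' starting at position 3)
LZ77 triple: (3, 2, 'd')


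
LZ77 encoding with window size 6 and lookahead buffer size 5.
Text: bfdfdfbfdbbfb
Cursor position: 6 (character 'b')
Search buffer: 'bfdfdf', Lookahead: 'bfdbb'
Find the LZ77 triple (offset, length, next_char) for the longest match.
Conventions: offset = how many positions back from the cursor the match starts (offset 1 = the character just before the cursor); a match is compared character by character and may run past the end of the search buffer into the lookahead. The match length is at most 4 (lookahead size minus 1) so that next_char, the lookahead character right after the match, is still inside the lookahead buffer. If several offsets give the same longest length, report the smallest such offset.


Try each offset into the search buffer:
  offset=1 (pos 5, char 'f'): match length 0
  offset=2 (pos 4, char 'd'): match length 0
  offset=3 (pos 3, char 'f'): match length 0
  offset=4 (pos 2, char 'd'): match length 0
  offset=5 (pos 1, char 'f'): match length 0
  offset=6 (pos 0, char 'b'): match length 3
Longest match has length 3 at offset 6.
next_char = character at position 6 + 3 = 9 -> 'b'

Best match: offset=6, length=3 (matching 'bfd' starting at position 0)
LZ77 triple: (6, 3, 'b')


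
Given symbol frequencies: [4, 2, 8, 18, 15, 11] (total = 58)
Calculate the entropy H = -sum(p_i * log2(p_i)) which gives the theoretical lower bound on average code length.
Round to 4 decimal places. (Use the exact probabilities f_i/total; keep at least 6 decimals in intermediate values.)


Per-symbol terms -p_i * log2(p_i) with p_i = f_i/58:
  p = 4/58 = 0.068966: log2(p) = -3.857981, -p*log2(p) = 0.266068
  p = 2/58 = 0.034483: log2(p) = -4.857981, -p*log2(p) = 0.167517
  p = 8/58 = 0.137931: log2(p) = -2.857981, -p*log2(p) = 0.394204
  p = 18/58 = 0.310345: log2(p) = -1.688056, -p*log2(p) = 0.523879
  p = 15/58 = 0.258621: log2(p) = -1.951090, -p*log2(p) = 0.504592
  p = 11/58 = 0.189655: log2(p) = -2.398549, -p*log2(p) = 0.454897
H = 0.266068 + 0.167517 + 0.394204 + 0.523879 + 0.504592 + 0.454897 = 2.311157

H = 2.3112 bits/symbol


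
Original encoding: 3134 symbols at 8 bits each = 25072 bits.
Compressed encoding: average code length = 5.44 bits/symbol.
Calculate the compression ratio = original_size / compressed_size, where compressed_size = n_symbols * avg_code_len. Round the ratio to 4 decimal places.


original_size = n_symbols * orig_bits = 3134 * 8 = 25072 bits
compressed_size = n_symbols * avg_code_len = 3134 * 5.44 = 17048.96 bits
ratio = original_size / compressed_size = 25072 / 17048.96 = 1.4706

Compression ratio = 1.4706


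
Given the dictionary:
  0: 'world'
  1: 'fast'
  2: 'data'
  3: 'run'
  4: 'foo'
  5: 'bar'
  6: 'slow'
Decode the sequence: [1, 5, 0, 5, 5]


Look up each index in the dictionary:
  1 -> 'fast'
  5 -> 'bar'
  0 -> 'world'
  5 -> 'bar'
  5 -> 'bar'

Decoded: "fast bar world bar bar"


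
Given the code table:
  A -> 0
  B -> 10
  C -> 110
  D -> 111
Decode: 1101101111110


Decoding:
110 -> C
110 -> C
111 -> D
111 -> D
0 -> A


Result: CCDDA


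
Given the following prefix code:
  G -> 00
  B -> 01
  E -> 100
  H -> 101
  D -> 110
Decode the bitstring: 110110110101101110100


Decoding step by step:
Bits 110 -> D
Bits 110 -> D
Bits 110 -> D
Bits 101 -> H
Bits 101 -> H
Bits 110 -> D
Bits 100 -> E


Decoded message: DDDHHDE


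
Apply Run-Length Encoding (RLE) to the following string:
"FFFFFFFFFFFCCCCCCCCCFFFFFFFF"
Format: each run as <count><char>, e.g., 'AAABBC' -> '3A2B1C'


Scanning runs left to right:
  i=0: run of 'F' x 11 -> '11F'
  i=11: run of 'C' x 9 -> '9C'
  i=20: run of 'F' x 8 -> '8F'

RLE = 11F9C8F


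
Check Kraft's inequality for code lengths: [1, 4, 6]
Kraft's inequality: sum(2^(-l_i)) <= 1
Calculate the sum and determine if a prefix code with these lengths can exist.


Sum = 2^(-1) + 2^(-4) + 2^(-6)
    = 0.5 + 0.0625 + 0.015625
    = 37/64 = 0.578125
Since 0.578125 <= 1, Kraft's inequality IS satisfied.
A prefix code with these lengths CAN exist.

Kraft sum = 0.578125. Satisfied.


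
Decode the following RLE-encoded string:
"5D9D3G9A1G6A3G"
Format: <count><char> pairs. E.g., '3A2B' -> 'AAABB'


Expanding each <count><char> pair:
  5D -> 'DDDDD'
  9D -> 'DDDDDDDDD'
  3G -> 'GGG'
  9A -> 'AAAAAAAAA'
  1G -> 'G'
  6A -> 'AAAAAA'
  3G -> 'GGG'

Decoded = DDDDDDDDDDDDDDGGGAAAAAAAAAGAAAAAAGGG


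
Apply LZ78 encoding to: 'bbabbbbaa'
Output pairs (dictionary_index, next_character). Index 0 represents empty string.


LZ78 encoding steps:
Dictionary: {0: ''}
Step 1: w='' (idx 0), next='b' -> output (0, 'b'), add 'b' as idx 1
Step 2: w='b' (idx 1), next='a' -> output (1, 'a'), add 'ba' as idx 2
Step 3: w='b' (idx 1), next='b' -> output (1, 'b'), add 'bb' as idx 3
Step 4: w='bb' (idx 3), next='a' -> output (3, 'a'), add 'bba' as idx 4
Step 5: w='' (idx 0), next='a' -> output (0, 'a'), add 'a' as idx 5


Encoded: [(0, 'b'), (1, 'a'), (1, 'b'), (3, 'a'), (0, 'a')]


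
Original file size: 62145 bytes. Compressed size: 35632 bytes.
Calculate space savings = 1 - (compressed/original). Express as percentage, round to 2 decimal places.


ratio = compressed/original = 35632/62145 = 0.573369
savings = 1 - ratio = 1 - 0.573369 = 0.426631
as a percentage: 0.426631 * 100 = 42.66%

Space savings = 1 - 35632/62145 = 42.66%


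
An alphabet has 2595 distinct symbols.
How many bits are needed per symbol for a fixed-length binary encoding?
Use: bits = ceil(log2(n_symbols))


log2(2595) = 11.3415
Bracket: 2^11 = 2048 < 2595 <= 2^12 = 4096
So ceil(log2(2595)) = 12

bits = ceil(log2(2595)) = ceil(11.3415) = 12 bits


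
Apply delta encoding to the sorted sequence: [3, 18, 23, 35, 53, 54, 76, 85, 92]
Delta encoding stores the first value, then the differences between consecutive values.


First value: 3
Deltas:
  18 - 3 = 15
  23 - 18 = 5
  35 - 23 = 12
  53 - 35 = 18
  54 - 53 = 1
  76 - 54 = 22
  85 - 76 = 9
  92 - 85 = 7


Delta encoded: [3, 15, 5, 12, 18, 1, 22, 9, 7]


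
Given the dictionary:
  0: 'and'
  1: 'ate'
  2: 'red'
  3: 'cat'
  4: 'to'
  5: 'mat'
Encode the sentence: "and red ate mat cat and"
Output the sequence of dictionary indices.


Look up each word in the dictionary:
  'and' -> 0
  'red' -> 2
  'ate' -> 1
  'mat' -> 5
  'cat' -> 3
  'and' -> 0

Encoded: [0, 2, 1, 5, 3, 0]


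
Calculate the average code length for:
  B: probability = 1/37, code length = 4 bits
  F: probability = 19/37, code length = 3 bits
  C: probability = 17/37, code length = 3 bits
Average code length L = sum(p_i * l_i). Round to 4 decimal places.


Weighted contributions p_i * l_i:
  B: (1/37) * 4 = 4/37
  F: (19/37) * 3 = 57/37
  C: (17/37) * 3 = 51/37
Sum = (4 + 57 + 51)/37 = 112/37

L = 112/37 = 3.0270 bits/symbol


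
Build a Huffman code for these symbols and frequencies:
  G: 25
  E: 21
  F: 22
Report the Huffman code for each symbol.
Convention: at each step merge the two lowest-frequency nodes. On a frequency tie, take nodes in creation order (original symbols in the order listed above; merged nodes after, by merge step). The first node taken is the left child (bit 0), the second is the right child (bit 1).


Huffman tree construction:
Step 1: Merge E(21) + F(22) = 43
Step 2: Merge G(25) + (E+F)(43) = 68
Read each symbol's code off the tree from the root (left child = 0, right child = 1).

Codes:
  G: 0 (length 1)
  E: 10 (length 2)
  F: 11 (length 2)
Average code length: 111/68 = 1.6324 bits/symbol


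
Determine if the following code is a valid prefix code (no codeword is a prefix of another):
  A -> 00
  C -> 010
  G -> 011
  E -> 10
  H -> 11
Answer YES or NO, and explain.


Checking each pair (does one codeword prefix another?):
  A='00' vs C='010': no prefix
  A='00' vs G='011': no prefix
  A='00' vs E='10': no prefix
  A='00' vs H='11': no prefix
  C='010' vs A='00': no prefix
  C='010' vs G='011': no prefix
  C='010' vs E='10': no prefix
  C='010' vs H='11': no prefix
  G='011' vs A='00': no prefix
  G='011' vs C='010': no prefix
  G='011' vs E='10': no prefix
  G='011' vs H='11': no prefix
  E='10' vs A='00': no prefix
  E='10' vs C='010': no prefix
  E='10' vs G='011': no prefix
  E='10' vs H='11': no prefix
  H='11' vs A='00': no prefix
  H='11' vs C='010': no prefix
  H='11' vs G='011': no prefix
  H='11' vs E='10': no prefix
No violation found over all pairs.

YES -- this is a valid prefix code. No codeword is a prefix of any other codeword.


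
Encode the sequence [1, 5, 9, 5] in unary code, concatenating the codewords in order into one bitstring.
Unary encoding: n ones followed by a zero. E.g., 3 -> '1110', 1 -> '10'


Encode each number as n ones followed by a terminating 0:
  1 -> 10 (2 bits)
  5 -> 111110 (6 bits)
  9 -> 1111111110 (10 bits)
  5 -> 111110 (6 bits)
Total length = 2 + 6 + 10 + 6 = 24 bits.

Unary([1, 5, 9, 5]) = 101111101111111110111110 (24 bits)


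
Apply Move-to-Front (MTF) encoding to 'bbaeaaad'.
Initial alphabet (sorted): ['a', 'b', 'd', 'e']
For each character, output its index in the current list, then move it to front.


MTF encoding:
'b': index 1 in ['a', 'b', 'd', 'e'] -> ['b', 'a', 'd', 'e']
'b': index 0 in ['b', 'a', 'd', 'e'] -> ['b', 'a', 'd', 'e']
'a': index 1 in ['b', 'a', 'd', 'e'] -> ['a', 'b', 'd', 'e']
'e': index 3 in ['a', 'b', 'd', 'e'] -> ['e', 'a', 'b', 'd']
'a': index 1 in ['e', 'a', 'b', 'd'] -> ['a', 'e', 'b', 'd']
'a': index 0 in ['a', 'e', 'b', 'd'] -> ['a', 'e', 'b', 'd']
'a': index 0 in ['a', 'e', 'b', 'd'] -> ['a', 'e', 'b', 'd']
'd': index 3 in ['a', 'e', 'b', 'd'] -> ['d', 'a', 'e', 'b']


Output: [1, 0, 1, 3, 1, 0, 0, 3]


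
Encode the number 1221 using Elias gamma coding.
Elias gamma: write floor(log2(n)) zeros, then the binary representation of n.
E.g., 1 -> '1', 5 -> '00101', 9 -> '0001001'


num_bits = floor(log2(1221)) + 1 = 11
leading_zeros = num_bits - 1 = 10
binary(1221) = 10011000101

Elias gamma(1221) = '0000000000' + '10011000101' = 000000000010011000101 (21 bits)


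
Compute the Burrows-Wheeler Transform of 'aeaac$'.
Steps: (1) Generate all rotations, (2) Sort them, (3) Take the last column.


Rotations (sorted):
  0: $aeaac -> last char: c
  1: aac$ae -> last char: e
  2: ac$aea -> last char: a
  3: aeaac$ -> last char: $
  4: c$aeaa -> last char: a
  5: eaac$a -> last char: a


BWT = cea$aa


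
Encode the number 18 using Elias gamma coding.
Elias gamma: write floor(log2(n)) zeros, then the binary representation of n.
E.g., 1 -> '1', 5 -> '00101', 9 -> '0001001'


num_bits = floor(log2(18)) + 1 = 5
leading_zeros = num_bits - 1 = 4
binary(18) = 10010

Elias gamma(18) = '0000' + '10010' = 000010010 (9 bits)


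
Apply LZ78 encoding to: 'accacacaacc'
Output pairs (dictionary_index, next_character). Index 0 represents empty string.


LZ78 encoding steps:
Dictionary: {0: ''}
Step 1: w='' (idx 0), next='a' -> output (0, 'a'), add 'a' as idx 1
Step 2: w='' (idx 0), next='c' -> output (0, 'c'), add 'c' as idx 2
Step 3: w='c' (idx 2), next='a' -> output (2, 'a'), add 'ca' as idx 3
Step 4: w='ca' (idx 3), next='c' -> output (3, 'c'), add 'cac' as idx 4
Step 5: w='a' (idx 1), next='a' -> output (1, 'a'), add 'aa' as idx 5
Step 6: w='c' (idx 2), next='c' -> output (2, 'c'), add 'cc' as idx 6


Encoded: [(0, 'a'), (0, 'c'), (2, 'a'), (3, 'c'), (1, 'a'), (2, 'c')]


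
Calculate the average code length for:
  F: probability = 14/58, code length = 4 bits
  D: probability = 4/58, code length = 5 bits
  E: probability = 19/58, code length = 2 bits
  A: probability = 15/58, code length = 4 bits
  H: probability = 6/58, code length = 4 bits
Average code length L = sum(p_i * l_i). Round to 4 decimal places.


Weighted contributions p_i * l_i:
  F: (14/58) * 4 = 56/58
  D: (4/58) * 5 = 20/58
  E: (19/58) * 2 = 38/58
  A: (15/58) * 4 = 60/58
  H: (6/58) * 4 = 24/58
Sum = (56 + 20 + 38 + 60 + 24)/58 = 198/58

L = 198/58 = 3.4138 bits/symbol


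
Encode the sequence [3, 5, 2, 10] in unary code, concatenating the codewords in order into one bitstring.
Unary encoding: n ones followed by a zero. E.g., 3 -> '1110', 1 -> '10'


Encode each number as n ones followed by a terminating 0:
  3 -> 1110 (4 bits)
  5 -> 111110 (6 bits)
  2 -> 110 (3 bits)
  10 -> 11111111110 (11 bits)
Total length = 4 + 6 + 3 + 11 = 24 bits.

Unary([3, 5, 2, 10]) = 111011111011011111111110 (24 bits)


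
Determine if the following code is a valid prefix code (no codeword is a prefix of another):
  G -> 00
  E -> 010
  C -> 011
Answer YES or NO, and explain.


Checking each pair (does one codeword prefix another?):
  G='00' vs E='010': no prefix
  G='00' vs C='011': no prefix
  E='010' vs G='00': no prefix
  E='010' vs C='011': no prefix
  C='011' vs G='00': no prefix
  C='011' vs E='010': no prefix
No violation found over all pairs.

YES -- this is a valid prefix code. No codeword is a prefix of any other codeword.


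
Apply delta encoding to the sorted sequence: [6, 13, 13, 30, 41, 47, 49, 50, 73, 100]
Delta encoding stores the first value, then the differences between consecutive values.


First value: 6
Deltas:
  13 - 6 = 7
  13 - 13 = 0
  30 - 13 = 17
  41 - 30 = 11
  47 - 41 = 6
  49 - 47 = 2
  50 - 49 = 1
  73 - 50 = 23
  100 - 73 = 27


Delta encoded: [6, 7, 0, 17, 11, 6, 2, 1, 23, 27]


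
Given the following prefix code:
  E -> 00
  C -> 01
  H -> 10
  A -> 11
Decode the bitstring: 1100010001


Decoding step by step:
Bits 11 -> A
Bits 00 -> E
Bits 01 -> C
Bits 00 -> E
Bits 01 -> C


Decoded message: AECEC


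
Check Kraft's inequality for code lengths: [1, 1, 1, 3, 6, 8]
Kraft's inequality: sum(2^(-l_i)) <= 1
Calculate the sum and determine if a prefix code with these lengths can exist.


Sum = 2^(-1) + 2^(-1) + 2^(-1) + 2^(-3) + 2^(-6) + 2^(-8)
    = 0.5 + 0.5 + 0.5 + 0.125 + 0.015625 + 0.00390625
    = 421/256 = 1.64453125
Since 1.64453125 > 1, Kraft's inequality is NOT satisfied.
A prefix code with these lengths CANNOT exist.

Kraft sum = 1.64453125. Not satisfied.


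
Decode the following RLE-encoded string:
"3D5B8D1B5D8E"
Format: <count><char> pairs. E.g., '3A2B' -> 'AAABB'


Expanding each <count><char> pair:
  3D -> 'DDD'
  5B -> 'BBBBB'
  8D -> 'DDDDDDDD'
  1B -> 'B'
  5D -> 'DDDDD'
  8E -> 'EEEEEEEE'

Decoded = DDDBBBBBDDDDDDDDBDDDDDEEEEEEEE


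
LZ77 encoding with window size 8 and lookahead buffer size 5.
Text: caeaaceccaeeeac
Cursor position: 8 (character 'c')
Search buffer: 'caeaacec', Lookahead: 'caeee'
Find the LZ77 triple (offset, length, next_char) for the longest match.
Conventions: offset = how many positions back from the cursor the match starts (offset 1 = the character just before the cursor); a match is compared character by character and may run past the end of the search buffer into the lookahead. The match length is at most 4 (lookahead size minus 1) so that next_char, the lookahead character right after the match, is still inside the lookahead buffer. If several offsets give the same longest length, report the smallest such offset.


Try each offset into the search buffer:
  offset=1 (pos 7, char 'c'): match length 1
  offset=2 (pos 6, char 'e'): match length 0
  offset=3 (pos 5, char 'c'): match length 1
  offset=4 (pos 4, char 'a'): match length 0
  offset=5 (pos 3, char 'a'): match length 0
  offset=6 (pos 2, char 'e'): match length 0
  offset=7 (pos 1, char 'a'): match length 0
  offset=8 (pos 0, char 'c'): match length 3
Longest match has length 3 at offset 8.
next_char = character at position 8 + 3 = 11 -> 'e'

Best match: offset=8, length=3 (matching 'cae' starting at position 0)
LZ77 triple: (8, 3, 'e')


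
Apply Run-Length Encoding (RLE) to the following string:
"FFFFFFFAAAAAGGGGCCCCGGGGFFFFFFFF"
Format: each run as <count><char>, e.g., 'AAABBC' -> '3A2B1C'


Scanning runs left to right:
  i=0: run of 'F' x 7 -> '7F'
  i=7: run of 'A' x 5 -> '5A'
  i=12: run of 'G' x 4 -> '4G'
  i=16: run of 'C' x 4 -> '4C'
  i=20: run of 'G' x 4 -> '4G'
  i=24: run of 'F' x 8 -> '8F'

RLE = 7F5A4G4C4G8F


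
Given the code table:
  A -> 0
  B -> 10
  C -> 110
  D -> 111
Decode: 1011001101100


Decoding:
10 -> B
110 -> C
0 -> A
110 -> C
110 -> C
0 -> A


Result: BCACCA


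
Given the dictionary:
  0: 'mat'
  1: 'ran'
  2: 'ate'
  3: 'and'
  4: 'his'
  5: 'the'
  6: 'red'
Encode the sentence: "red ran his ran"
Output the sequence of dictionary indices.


Look up each word in the dictionary:
  'red' -> 6
  'ran' -> 1
  'his' -> 4
  'ran' -> 1

Encoded: [6, 1, 4, 1]


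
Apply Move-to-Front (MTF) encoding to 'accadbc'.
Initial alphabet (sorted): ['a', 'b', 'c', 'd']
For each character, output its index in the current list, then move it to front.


MTF encoding:
'a': index 0 in ['a', 'b', 'c', 'd'] -> ['a', 'b', 'c', 'd']
'c': index 2 in ['a', 'b', 'c', 'd'] -> ['c', 'a', 'b', 'd']
'c': index 0 in ['c', 'a', 'b', 'd'] -> ['c', 'a', 'b', 'd']
'a': index 1 in ['c', 'a', 'b', 'd'] -> ['a', 'c', 'b', 'd']
'd': index 3 in ['a', 'c', 'b', 'd'] -> ['d', 'a', 'c', 'b']
'b': index 3 in ['d', 'a', 'c', 'b'] -> ['b', 'd', 'a', 'c']
'c': index 3 in ['b', 'd', 'a', 'c'] -> ['c', 'b', 'd', 'a']


Output: [0, 2, 0, 1, 3, 3, 3]


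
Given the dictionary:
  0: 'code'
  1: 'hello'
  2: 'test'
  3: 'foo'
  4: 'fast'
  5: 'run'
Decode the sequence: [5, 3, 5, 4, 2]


Look up each index in the dictionary:
  5 -> 'run'
  3 -> 'foo'
  5 -> 'run'
  4 -> 'fast'
  2 -> 'test'

Decoded: "run foo run fast test"


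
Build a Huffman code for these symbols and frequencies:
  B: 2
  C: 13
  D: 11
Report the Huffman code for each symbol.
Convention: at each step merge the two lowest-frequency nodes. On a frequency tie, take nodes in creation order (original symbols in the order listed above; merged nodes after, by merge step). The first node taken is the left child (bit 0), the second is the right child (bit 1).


Huffman tree construction:
Step 1: Merge B(2) + D(11) = 13
Step 2: Merge C(13) + (B+D)(13) = 26
Read each symbol's code off the tree from the root (left child = 0, right child = 1).

Codes:
  B: 10 (length 2)
  C: 0 (length 1)
  D: 11 (length 2)
Average code length: 39/26 = 1.5000 bits/symbol


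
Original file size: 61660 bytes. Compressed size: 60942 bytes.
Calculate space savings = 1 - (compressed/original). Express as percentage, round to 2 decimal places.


ratio = compressed/original = 60942/61660 = 0.988355
savings = 1 - ratio = 1 - 0.988355 = 0.011645
as a percentage: 0.011645 * 100 = 1.16%

Space savings = 1 - 60942/61660 = 1.16%


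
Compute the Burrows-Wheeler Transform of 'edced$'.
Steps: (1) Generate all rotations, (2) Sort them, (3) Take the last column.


Rotations (sorted):
  0: $edced -> last char: d
  1: ced$ed -> last char: d
  2: d$edce -> last char: e
  3: dced$e -> last char: e
  4: ed$edc -> last char: c
  5: edced$ -> last char: $


BWT = ddeec$


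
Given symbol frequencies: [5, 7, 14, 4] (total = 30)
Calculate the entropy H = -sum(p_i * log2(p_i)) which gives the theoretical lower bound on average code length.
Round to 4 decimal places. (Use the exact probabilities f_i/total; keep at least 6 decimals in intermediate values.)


Per-symbol terms -p_i * log2(p_i) with p_i = f_i/30:
  p = 5/30 = 0.166667: log2(p) = -2.584963, -p*log2(p) = 0.430827
  p = 7/30 = 0.233333: log2(p) = -2.099536, -p*log2(p) = 0.489892
  p = 14/30 = 0.466667: log2(p) = -1.099536, -p*log2(p) = 0.513117
  p = 4/30 = 0.133333: log2(p) = -2.906891, -p*log2(p) = 0.387585
H = 0.430827 + 0.489892 + 0.513117 + 0.387585 = 1.821421

H = 1.8214 bits/symbol


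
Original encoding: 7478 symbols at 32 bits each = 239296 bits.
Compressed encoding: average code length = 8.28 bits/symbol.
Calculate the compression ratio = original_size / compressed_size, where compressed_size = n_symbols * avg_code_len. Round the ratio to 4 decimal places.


original_size = n_symbols * orig_bits = 7478 * 32 = 239296 bits
compressed_size = n_symbols * avg_code_len = 7478 * 8.28 = 61917.84 bits
ratio = original_size / compressed_size = 239296 / 61917.84 = 3.8647

Compression ratio = 3.8647


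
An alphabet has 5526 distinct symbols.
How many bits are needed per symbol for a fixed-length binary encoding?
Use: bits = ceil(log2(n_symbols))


log2(5526) = 12.432
Bracket: 2^12 = 4096 < 5526 <= 2^13 = 8192
So ceil(log2(5526)) = 13

bits = ceil(log2(5526)) = ceil(12.432) = 13 bits


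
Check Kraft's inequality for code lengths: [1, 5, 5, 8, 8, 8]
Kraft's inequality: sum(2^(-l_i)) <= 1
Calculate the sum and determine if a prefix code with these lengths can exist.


Sum = 2^(-1) + 2^(-5) + 2^(-5) + 2^(-8) + 2^(-8) + 2^(-8)
    = 0.5 + 0.03125 + 0.03125 + 0.00390625 + 0.00390625 + 0.00390625
    = 147/256 = 0.57421875
Since 0.57421875 <= 1, Kraft's inequality IS satisfied.
A prefix code with these lengths CAN exist.

Kraft sum = 0.57421875. Satisfied.


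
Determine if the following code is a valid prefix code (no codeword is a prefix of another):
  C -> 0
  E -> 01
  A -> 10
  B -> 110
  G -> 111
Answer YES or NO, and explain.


Checking each pair (does one codeword prefix another?):
  C='0' vs E='01': prefix -- VIOLATION

NO -- this is NOT a valid prefix code. C (0) is a prefix of E (01).


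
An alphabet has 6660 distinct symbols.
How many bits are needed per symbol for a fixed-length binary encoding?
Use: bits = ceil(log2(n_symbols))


log2(6660) = 12.7013
Bracket: 2^12 = 4096 < 6660 <= 2^13 = 8192
So ceil(log2(6660)) = 13

bits = ceil(log2(6660)) = ceil(12.7013) = 13 bits


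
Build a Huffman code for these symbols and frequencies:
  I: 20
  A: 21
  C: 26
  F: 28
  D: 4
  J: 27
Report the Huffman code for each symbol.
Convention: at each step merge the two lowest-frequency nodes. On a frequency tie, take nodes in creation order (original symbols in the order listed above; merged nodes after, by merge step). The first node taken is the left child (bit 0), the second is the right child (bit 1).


Huffman tree construction:
Step 1: Merge D(4) + I(20) = 24
Step 2: Merge A(21) + (D+I)(24) = 45
Step 3: Merge C(26) + J(27) = 53
Step 4: Merge F(28) + (A+(D+I))(45) = 73
Step 5: Merge (C+J)(53) + (F+(A+(D+I)))(73) = 126
Read each symbol's code off the tree from the root (left child = 0, right child = 1).

Codes:
  I: 1111 (length 4)
  A: 110 (length 3)
  C: 00 (length 2)
  F: 10 (length 2)
  D: 1110 (length 4)
  J: 01 (length 2)
Average code length: 321/126 = 2.5476 bits/symbol


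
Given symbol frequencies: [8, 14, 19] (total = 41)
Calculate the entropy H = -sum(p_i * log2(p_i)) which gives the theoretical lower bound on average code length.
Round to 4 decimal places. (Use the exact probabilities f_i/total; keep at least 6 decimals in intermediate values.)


Per-symbol terms -p_i * log2(p_i) with p_i = f_i/41:
  p = 8/41 = 0.195122: log2(p) = -2.357552, -p*log2(p) = 0.460010
  p = 14/41 = 0.341463: log2(p) = -1.550197, -p*log2(p) = 0.529336
  p = 19/41 = 0.463415: log2(p) = -1.109624, -p*log2(p) = 0.514216
H = 0.460010 + 0.529336 + 0.514216 = 1.503562

H = 1.5036 bits/symbol


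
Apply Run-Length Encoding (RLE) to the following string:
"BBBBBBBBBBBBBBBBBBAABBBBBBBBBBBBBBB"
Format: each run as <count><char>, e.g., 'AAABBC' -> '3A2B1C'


Scanning runs left to right:
  i=0: run of 'B' x 18 -> '18B'
  i=18: run of 'A' x 2 -> '2A'
  i=20: run of 'B' x 15 -> '15B'

RLE = 18B2A15B


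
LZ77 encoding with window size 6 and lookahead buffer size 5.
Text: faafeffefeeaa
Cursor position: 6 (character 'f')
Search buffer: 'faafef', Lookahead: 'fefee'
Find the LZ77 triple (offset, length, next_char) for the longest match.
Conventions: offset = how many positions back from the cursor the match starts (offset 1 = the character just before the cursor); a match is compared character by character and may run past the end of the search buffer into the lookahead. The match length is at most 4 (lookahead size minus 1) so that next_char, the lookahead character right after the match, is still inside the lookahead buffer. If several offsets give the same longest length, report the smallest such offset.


Try each offset into the search buffer:
  offset=1 (pos 5, char 'f'): match length 1
  offset=2 (pos 4, char 'e'): match length 0
  offset=3 (pos 3, char 'f'): match length 3
  offset=4 (pos 2, char 'a'): match length 0
  offset=5 (pos 1, char 'a'): match length 0
  offset=6 (pos 0, char 'f'): match length 1
Longest match has length 3 at offset 3.
next_char = character at position 6 + 3 = 9 -> 'e'

Best match: offset=3, length=3 (matching 'fef' starting at position 3)
LZ77 triple: (3, 3, 'e')


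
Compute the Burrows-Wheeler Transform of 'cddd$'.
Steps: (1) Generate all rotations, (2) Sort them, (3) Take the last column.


Rotations (sorted):
  0: $cddd -> last char: d
  1: cddd$ -> last char: $
  2: d$cdd -> last char: d
  3: dd$cd -> last char: d
  4: ddd$c -> last char: c


BWT = d$ddc


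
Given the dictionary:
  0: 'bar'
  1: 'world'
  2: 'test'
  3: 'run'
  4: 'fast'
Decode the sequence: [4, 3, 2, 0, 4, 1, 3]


Look up each index in the dictionary:
  4 -> 'fast'
  3 -> 'run'
  2 -> 'test'
  0 -> 'bar'
  4 -> 'fast'
  1 -> 'world'
  3 -> 'run'

Decoded: "fast run test bar fast world run"


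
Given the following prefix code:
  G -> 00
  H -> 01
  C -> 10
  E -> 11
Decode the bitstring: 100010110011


Decoding step by step:
Bits 10 -> C
Bits 00 -> G
Bits 10 -> C
Bits 11 -> E
Bits 00 -> G
Bits 11 -> E


Decoded message: CGCEGE


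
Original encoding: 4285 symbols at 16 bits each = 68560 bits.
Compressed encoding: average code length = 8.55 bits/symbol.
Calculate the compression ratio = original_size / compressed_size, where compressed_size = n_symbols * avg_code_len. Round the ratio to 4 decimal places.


original_size = n_symbols * orig_bits = 4285 * 16 = 68560 bits
compressed_size = n_symbols * avg_code_len = 4285 * 8.55 = 36636.75 bits
ratio = original_size / compressed_size = 68560 / 36636.75 = 1.8713

Compression ratio = 1.8713


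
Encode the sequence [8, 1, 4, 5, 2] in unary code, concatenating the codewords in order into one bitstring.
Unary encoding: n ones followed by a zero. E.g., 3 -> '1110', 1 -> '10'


Encode each number as n ones followed by a terminating 0:
  8 -> 111111110 (9 bits)
  1 -> 10 (2 bits)
  4 -> 11110 (5 bits)
  5 -> 111110 (6 bits)
  2 -> 110 (3 bits)
Total length = 9 + 2 + 5 + 6 + 3 = 25 bits.

Unary([8, 1, 4, 5, 2]) = 1111111101011110111110110 (25 bits)


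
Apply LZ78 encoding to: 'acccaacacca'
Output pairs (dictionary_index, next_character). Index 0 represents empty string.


LZ78 encoding steps:
Dictionary: {0: ''}
Step 1: w='' (idx 0), next='a' -> output (0, 'a'), add 'a' as idx 1
Step 2: w='' (idx 0), next='c' -> output (0, 'c'), add 'c' as idx 2
Step 3: w='c' (idx 2), next='c' -> output (2, 'c'), add 'cc' as idx 3
Step 4: w='a' (idx 1), next='a' -> output (1, 'a'), add 'aa' as idx 4
Step 5: w='c' (idx 2), next='a' -> output (2, 'a'), add 'ca' as idx 5
Step 6: w='cc' (idx 3), next='a' -> output (3, 'a'), add 'cca' as idx 6


Encoded: [(0, 'a'), (0, 'c'), (2, 'c'), (1, 'a'), (2, 'a'), (3, 'a')]


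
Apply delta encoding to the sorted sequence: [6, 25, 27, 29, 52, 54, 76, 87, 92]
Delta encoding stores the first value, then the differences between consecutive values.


First value: 6
Deltas:
  25 - 6 = 19
  27 - 25 = 2
  29 - 27 = 2
  52 - 29 = 23
  54 - 52 = 2
  76 - 54 = 22
  87 - 76 = 11
  92 - 87 = 5


Delta encoded: [6, 19, 2, 2, 23, 2, 22, 11, 5]


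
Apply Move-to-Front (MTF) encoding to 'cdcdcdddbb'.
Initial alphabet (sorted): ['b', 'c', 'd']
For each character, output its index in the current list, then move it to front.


MTF encoding:
'c': index 1 in ['b', 'c', 'd'] -> ['c', 'b', 'd']
'd': index 2 in ['c', 'b', 'd'] -> ['d', 'c', 'b']
'c': index 1 in ['d', 'c', 'b'] -> ['c', 'd', 'b']
'd': index 1 in ['c', 'd', 'b'] -> ['d', 'c', 'b']
'c': index 1 in ['d', 'c', 'b'] -> ['c', 'd', 'b']
'd': index 1 in ['c', 'd', 'b'] -> ['d', 'c', 'b']
'd': index 0 in ['d', 'c', 'b'] -> ['d', 'c', 'b']
'd': index 0 in ['d', 'c', 'b'] -> ['d', 'c', 'b']
'b': index 2 in ['d', 'c', 'b'] -> ['b', 'd', 'c']
'b': index 0 in ['b', 'd', 'c'] -> ['b', 'd', 'c']


Output: [1, 2, 1, 1, 1, 1, 0, 0, 2, 0]


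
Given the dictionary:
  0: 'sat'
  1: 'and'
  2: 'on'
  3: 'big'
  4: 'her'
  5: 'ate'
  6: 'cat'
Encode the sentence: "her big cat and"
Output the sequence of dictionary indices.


Look up each word in the dictionary:
  'her' -> 4
  'big' -> 3
  'cat' -> 6
  'and' -> 1

Encoded: [4, 3, 6, 1]


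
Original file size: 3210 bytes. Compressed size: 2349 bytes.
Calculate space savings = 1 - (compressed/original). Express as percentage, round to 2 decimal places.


ratio = compressed/original = 2349/3210 = 0.731776
savings = 1 - ratio = 1 - 0.731776 = 0.268224
as a percentage: 0.268224 * 100 = 26.82%

Space savings = 1 - 2349/3210 = 26.82%


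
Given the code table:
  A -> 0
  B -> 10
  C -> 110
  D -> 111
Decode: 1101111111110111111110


Decoding:
110 -> C
111 -> D
111 -> D
111 -> D
0 -> A
111 -> D
111 -> D
110 -> C


Result: CDDDADDC


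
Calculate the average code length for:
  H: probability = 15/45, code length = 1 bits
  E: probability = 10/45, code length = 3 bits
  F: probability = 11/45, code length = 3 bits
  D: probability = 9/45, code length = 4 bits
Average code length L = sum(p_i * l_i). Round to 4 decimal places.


Weighted contributions p_i * l_i:
  H: (15/45) * 1 = 15/45
  E: (10/45) * 3 = 30/45
  F: (11/45) * 3 = 33/45
  D: (9/45) * 4 = 36/45
Sum = (15 + 30 + 33 + 36)/45 = 114/45

L = 114/45 = 2.5333 bits/symbol


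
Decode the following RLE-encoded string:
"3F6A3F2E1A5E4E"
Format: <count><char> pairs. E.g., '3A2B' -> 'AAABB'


Expanding each <count><char> pair:
  3F -> 'FFF'
  6A -> 'AAAAAA'
  3F -> 'FFF'
  2E -> 'EE'
  1A -> 'A'
  5E -> 'EEEEE'
  4E -> 'EEEE'

Decoded = FFFAAAAAAFFFEEAEEEEEEEEE


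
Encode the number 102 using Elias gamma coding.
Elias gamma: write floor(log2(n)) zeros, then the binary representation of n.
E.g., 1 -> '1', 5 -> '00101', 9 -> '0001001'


num_bits = floor(log2(102)) + 1 = 7
leading_zeros = num_bits - 1 = 6
binary(102) = 1100110

Elias gamma(102) = '000000' + '1100110' = 0000001100110 (13 bits)


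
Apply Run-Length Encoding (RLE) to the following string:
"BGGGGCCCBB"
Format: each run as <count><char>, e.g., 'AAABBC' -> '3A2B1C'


Scanning runs left to right:
  i=0: run of 'B' x 1 -> '1B'
  i=1: run of 'G' x 4 -> '4G'
  i=5: run of 'C' x 3 -> '3C'
  i=8: run of 'B' x 2 -> '2B'

RLE = 1B4G3C2B


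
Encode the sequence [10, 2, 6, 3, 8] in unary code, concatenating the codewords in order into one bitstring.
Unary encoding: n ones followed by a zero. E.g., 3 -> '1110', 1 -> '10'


Encode each number as n ones followed by a terminating 0:
  10 -> 11111111110 (11 bits)
  2 -> 110 (3 bits)
  6 -> 1111110 (7 bits)
  3 -> 1110 (4 bits)
  8 -> 111111110 (9 bits)
Total length = 11 + 3 + 7 + 4 + 9 = 34 bits.

Unary([10, 2, 6, 3, 8]) = 1111111111011011111101110111111110 (34 bits)


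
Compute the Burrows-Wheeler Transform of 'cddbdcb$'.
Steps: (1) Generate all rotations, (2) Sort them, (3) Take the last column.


Rotations (sorted):
  0: $cddbdcb -> last char: b
  1: b$cddbdc -> last char: c
  2: bdcb$cdd -> last char: d
  3: cb$cddbd -> last char: d
  4: cddbdcb$ -> last char: $
  5: dbdcb$cd -> last char: d
  6: dcb$cddb -> last char: b
  7: ddbdcb$c -> last char: c


BWT = bcdd$dbc


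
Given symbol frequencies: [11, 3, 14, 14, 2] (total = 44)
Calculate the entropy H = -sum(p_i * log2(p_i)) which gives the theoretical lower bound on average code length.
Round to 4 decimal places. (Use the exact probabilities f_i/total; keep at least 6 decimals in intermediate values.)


Per-symbol terms -p_i * log2(p_i) with p_i = f_i/44:
  p = 11/44 = 0.250000: log2(p) = -2.000000, -p*log2(p) = 0.500000
  p = 3/44 = 0.068182: log2(p) = -3.874469, -p*log2(p) = 0.264168
  p = 14/44 = 0.318182: log2(p) = -1.652077, -p*log2(p) = 0.525661
  p = 14/44 = 0.318182: log2(p) = -1.652077, -p*log2(p) = 0.525661
  p = 2/44 = 0.045455: log2(p) = -4.459432, -p*log2(p) = 0.202701
H = 0.500000 + 0.264168 + 0.525661 + 0.525661 + 0.202701 = 2.018191

H = 2.0182 bits/symbol


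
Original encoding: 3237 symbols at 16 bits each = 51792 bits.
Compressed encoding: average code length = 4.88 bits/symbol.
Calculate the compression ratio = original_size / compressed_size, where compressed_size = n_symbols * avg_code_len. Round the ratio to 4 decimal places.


original_size = n_symbols * orig_bits = 3237 * 16 = 51792 bits
compressed_size = n_symbols * avg_code_len = 3237 * 4.88 = 15796.56 bits
ratio = original_size / compressed_size = 51792 / 15796.56 = 3.2787

Compression ratio = 3.2787


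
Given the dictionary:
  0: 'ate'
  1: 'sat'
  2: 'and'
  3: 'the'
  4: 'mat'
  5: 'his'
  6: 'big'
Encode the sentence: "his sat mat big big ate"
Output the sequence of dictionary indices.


Look up each word in the dictionary:
  'his' -> 5
  'sat' -> 1
  'mat' -> 4
  'big' -> 6
  'big' -> 6
  'ate' -> 0

Encoded: [5, 1, 4, 6, 6, 0]


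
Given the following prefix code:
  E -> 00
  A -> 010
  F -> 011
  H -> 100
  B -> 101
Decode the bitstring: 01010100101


Decoding step by step:
Bits 010 -> A
Bits 101 -> B
Bits 00 -> E
Bits 101 -> B


Decoded message: ABEB


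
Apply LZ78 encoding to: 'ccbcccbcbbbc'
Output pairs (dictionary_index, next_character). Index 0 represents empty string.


LZ78 encoding steps:
Dictionary: {0: ''}
Step 1: w='' (idx 0), next='c' -> output (0, 'c'), add 'c' as idx 1
Step 2: w='c' (idx 1), next='b' -> output (1, 'b'), add 'cb' as idx 2
Step 3: w='c' (idx 1), next='c' -> output (1, 'c'), add 'cc' as idx 3
Step 4: w='cb' (idx 2), next='c' -> output (2, 'c'), add 'cbc' as idx 4
Step 5: w='' (idx 0), next='b' -> output (0, 'b'), add 'b' as idx 5
Step 6: w='b' (idx 5), next='b' -> output (5, 'b'), add 'bb' as idx 6
Step 7: w='c' (idx 1), end of input -> output (1, '')


Encoded: [(0, 'c'), (1, 'b'), (1, 'c'), (2, 'c'), (0, 'b'), (5, 'b'), (1, '')]
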